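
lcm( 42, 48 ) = 336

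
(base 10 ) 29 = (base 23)16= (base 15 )1e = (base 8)35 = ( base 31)T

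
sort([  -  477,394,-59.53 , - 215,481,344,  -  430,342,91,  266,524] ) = [ - 477, -430,-215, - 59.53, 91,266,342,344,394, 481,524]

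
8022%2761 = 2500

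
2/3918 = 1/1959 = 0.00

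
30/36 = 5/6 = 0.83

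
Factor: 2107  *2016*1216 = 2^11*3^2*7^3*19^1*43^1 = 5165217792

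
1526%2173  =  1526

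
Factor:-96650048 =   -  2^6*11^1  *23^1*47^1*127^1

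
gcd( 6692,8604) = 956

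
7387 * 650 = 4801550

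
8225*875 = 7196875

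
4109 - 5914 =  - 1805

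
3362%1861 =1501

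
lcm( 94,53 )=4982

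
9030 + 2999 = 12029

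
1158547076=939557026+218990050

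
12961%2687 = 2213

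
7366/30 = 3683/15 = 245.53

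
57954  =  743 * 78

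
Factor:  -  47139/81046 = -2^( - 1)*3^1*7^(-2)*  19^1 = -57/98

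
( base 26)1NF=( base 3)1202202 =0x509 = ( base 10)1289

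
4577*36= 164772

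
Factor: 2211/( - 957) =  - 67/29 = - 29^( - 1)*67^1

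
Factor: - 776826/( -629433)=838/679 = 2^1*7^(-1 )*97^( - 1 )*419^1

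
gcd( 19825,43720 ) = 5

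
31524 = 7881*4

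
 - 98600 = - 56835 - 41765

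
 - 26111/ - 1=26111 + 0/1 = 26111.00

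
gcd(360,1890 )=90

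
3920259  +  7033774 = 10954033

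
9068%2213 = 216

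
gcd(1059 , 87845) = 1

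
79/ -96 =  - 1+17/96 = - 0.82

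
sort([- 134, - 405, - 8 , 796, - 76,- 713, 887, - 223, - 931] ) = [ - 931,  -  713 , - 405,-223,-134,-76, - 8,796, 887]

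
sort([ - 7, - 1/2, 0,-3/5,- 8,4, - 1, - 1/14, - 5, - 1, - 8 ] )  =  [ - 8,- 8 , - 7, - 5, - 1 ,  -  1, -3/5, - 1/2,-1/14,0,4 ]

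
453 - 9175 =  - 8722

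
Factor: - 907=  - 907^1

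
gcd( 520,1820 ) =260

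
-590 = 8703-9293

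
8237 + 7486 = 15723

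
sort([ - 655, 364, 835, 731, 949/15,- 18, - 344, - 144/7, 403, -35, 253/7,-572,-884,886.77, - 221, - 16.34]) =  [ - 884, - 655,-572,-344, - 221, - 35, - 144/7 , - 18 , - 16.34,  253/7, 949/15,364,403,731, 835, 886.77]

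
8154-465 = 7689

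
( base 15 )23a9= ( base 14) 2A9A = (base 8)16640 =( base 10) 7584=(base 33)6vr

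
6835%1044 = 571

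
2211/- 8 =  - 277+5/8 = -  276.38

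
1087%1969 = 1087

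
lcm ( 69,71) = 4899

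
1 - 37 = -36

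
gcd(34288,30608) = 16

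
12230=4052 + 8178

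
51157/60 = 852 + 37/60 = 852.62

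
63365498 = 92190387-28824889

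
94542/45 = 2100 + 14/15= 2100.93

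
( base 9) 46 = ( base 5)132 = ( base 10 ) 42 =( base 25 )1H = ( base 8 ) 52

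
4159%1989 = 181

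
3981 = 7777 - 3796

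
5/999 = 5/999 = 0.01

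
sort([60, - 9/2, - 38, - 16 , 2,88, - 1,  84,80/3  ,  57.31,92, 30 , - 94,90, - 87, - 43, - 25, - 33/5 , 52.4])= [ - 94  ,  -  87, - 43, - 38 , - 25,-16, - 33/5, - 9/2 , - 1 , 2,  80/3, 30, 52.4, 57.31,  60 , 84 , 88 , 90, 92]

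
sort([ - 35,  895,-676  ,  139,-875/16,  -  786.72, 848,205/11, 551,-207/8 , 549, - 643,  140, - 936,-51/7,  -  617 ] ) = [ - 936,-786.72 ,-676,  -  643 , - 617, - 875/16,-35, -207/8, - 51/7, 205/11, 139  ,  140,549,  551, 848 , 895] 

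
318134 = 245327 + 72807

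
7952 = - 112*( - 71) 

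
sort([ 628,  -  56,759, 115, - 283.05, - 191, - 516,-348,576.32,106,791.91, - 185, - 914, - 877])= [ - 914, - 877,-516, - 348, - 283.05, - 191 , - 185, - 56,106,115 , 576.32, 628 , 759,791.91]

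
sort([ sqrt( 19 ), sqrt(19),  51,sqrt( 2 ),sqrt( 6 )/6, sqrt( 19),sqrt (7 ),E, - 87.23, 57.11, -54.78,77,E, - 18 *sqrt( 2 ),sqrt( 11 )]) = [ - 87.23, - 54.78, - 18*sqrt ( 2),sqrt( 6 ) /6, sqrt( 2 ), sqrt( 7) , E, E , sqrt( 11 ),sqrt(19), sqrt(19 ),sqrt( 19),51,57.11,77 ]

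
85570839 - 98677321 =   -  13106482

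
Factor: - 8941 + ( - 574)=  - 5^1*11^1*173^1 = -  9515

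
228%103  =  22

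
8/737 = 8/737 =0.01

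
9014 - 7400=1614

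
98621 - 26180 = 72441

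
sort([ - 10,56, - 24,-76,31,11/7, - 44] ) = [-76, - 44, - 24, - 10, 11/7, 31,56 ]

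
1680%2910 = 1680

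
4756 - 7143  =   - 2387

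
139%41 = 16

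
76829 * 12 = 921948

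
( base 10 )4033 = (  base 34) 3GL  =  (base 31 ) 463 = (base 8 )7701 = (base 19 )B35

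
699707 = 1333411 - 633704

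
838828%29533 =11904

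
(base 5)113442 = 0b1000010010111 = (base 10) 4247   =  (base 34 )3mv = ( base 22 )8H1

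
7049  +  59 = 7108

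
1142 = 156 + 986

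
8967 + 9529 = 18496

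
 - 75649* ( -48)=3631152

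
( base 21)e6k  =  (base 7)24266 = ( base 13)2B52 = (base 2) 1100010110000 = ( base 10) 6320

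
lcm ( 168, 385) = 9240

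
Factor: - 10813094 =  - 2^1*41^1*163^1* 809^1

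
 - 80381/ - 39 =80381/39  =  2061.05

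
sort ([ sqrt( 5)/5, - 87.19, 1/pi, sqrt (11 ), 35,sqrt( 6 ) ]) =[ - 87.19, 1/pi,sqrt(5 )/5 , sqrt( 6),sqrt(11), 35 ] 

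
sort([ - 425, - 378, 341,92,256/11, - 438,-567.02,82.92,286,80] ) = [ - 567.02,  -  438,-425, - 378, 256/11, 80,82.92, 92,286,341] 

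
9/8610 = 3/2870 = 0.00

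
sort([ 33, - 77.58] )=[ - 77.58 , 33]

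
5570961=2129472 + 3441489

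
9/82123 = 9/82123 = 0.00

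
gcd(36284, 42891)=1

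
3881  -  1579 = 2302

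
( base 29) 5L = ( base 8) 246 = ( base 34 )4u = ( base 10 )166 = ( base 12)11A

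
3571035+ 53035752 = 56606787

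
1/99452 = 1/99452 =0.00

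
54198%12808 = 2966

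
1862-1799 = 63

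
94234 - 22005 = 72229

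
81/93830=81/93830 = 0.00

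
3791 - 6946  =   - 3155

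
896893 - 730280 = 166613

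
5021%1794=1433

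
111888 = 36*3108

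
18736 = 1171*16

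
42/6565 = 42/6565 = 0.01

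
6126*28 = 171528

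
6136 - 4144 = 1992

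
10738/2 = 5369 =5369.00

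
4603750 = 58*79375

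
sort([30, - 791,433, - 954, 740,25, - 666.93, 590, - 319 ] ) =[  -  954 ,-791 , - 666.93 , - 319,25,30, 433, 590,740 ] 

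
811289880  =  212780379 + 598509501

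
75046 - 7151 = 67895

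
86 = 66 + 20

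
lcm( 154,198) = 1386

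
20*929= 18580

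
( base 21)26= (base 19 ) 2a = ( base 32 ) 1G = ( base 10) 48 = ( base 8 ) 60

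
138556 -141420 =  - 2864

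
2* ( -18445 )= -36890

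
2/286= 1/143= 0.01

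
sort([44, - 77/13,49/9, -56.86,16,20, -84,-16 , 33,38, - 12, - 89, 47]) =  [-89, - 84, - 56.86, - 16, - 12, - 77/13,49/9, 16,20,33, 38, 44, 47] 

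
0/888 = 0 = 0.00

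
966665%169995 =116690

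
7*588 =4116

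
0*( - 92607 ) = 0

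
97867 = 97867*1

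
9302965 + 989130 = 10292095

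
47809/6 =47809/6 = 7968.17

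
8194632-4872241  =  3322391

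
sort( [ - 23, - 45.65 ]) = [ -45.65, - 23]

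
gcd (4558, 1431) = 53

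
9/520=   9/520 = 0.02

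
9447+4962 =14409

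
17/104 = 17/104 = 0.16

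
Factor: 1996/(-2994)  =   - 2/3 =- 2^1*3^( - 1 )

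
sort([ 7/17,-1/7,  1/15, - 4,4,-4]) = [-4, - 4, - 1/7 , 1/15 , 7/17, 4]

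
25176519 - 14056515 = 11120004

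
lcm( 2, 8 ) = 8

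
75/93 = 25/31=0.81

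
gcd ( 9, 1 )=1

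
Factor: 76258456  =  2^3*971^1*9817^1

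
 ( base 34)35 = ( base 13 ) 83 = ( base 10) 107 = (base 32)3B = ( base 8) 153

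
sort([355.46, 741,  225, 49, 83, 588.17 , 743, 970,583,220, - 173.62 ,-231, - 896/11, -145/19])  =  [ - 231, - 173.62, - 896/11, - 145/19, 49,83, 220,225 , 355.46,583, 588.17, 741, 743,970]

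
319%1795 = 319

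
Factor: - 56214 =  -2^1*3^4* 347^1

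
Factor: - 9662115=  - 3^1*5^1*644141^1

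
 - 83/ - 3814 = 83/3814  =  0.02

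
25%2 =1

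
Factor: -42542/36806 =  -89/77 = - 7^ (-1 )*11^( - 1) *89^1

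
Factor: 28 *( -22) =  - 2^3* 7^1*11^1=- 616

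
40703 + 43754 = 84457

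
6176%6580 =6176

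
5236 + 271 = 5507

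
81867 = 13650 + 68217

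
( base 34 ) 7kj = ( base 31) 94I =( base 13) 4003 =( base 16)2257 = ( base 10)8791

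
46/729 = 46/729 =0.06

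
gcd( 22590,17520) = 30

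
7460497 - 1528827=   5931670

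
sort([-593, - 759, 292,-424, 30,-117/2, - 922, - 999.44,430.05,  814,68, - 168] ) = [ - 999.44, - 922,  -  759, - 593, - 424, - 168, -117/2,30 , 68,292 , 430.05,  814] 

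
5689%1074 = 319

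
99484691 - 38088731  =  61395960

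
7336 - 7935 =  - 599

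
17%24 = 17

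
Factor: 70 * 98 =2^2* 5^1*7^3 = 6860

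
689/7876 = 689/7876  =  0.09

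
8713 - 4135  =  4578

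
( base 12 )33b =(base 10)479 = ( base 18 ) 18B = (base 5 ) 3404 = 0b111011111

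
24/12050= 12/6025= 0.00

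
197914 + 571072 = 768986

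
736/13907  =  736/13907 = 0.05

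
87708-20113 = 67595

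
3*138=414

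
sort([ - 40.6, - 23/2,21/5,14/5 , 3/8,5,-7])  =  [ - 40.6, - 23/2,  -  7, 3/8,14/5, 21/5,5]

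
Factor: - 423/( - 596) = 2^(  -  2) * 3^2*47^1*149^(- 1)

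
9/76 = 9/76 = 0.12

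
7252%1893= 1573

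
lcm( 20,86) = 860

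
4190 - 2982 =1208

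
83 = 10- - 73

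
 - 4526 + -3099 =  -  7625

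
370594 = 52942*7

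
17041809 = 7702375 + 9339434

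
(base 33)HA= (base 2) 1000111011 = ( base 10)571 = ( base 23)11J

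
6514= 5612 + 902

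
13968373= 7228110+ 6740263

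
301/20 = 15 + 1/20 = 15.05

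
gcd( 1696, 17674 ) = 2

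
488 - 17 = 471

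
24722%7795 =1337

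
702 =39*18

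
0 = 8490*0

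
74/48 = 1 + 13/24 = 1.54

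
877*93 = 81561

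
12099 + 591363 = 603462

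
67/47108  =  67/47108 = 0.00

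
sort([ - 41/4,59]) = [ - 41/4,59] 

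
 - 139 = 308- 447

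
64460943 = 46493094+17967849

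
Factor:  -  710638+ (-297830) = - 2^2*3^2*109^1*257^1 = -  1008468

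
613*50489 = 30949757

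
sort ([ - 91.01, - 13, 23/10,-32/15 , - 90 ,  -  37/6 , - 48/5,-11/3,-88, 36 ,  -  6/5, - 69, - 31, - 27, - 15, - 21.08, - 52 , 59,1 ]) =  [ - 91.01, - 90, - 88, - 69, - 52, - 31, - 27, - 21.08,- 15, - 13, - 48/5,-37/6, -11/3, - 32/15,- 6/5,  1,  23/10, 36, 59 ]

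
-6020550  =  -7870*765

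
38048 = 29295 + 8753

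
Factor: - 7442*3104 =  - 23099968 = - 2^6  *  61^2*97^1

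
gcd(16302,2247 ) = 3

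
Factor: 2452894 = 2^1*541^1*2267^1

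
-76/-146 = 38/73 = 0.52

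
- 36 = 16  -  52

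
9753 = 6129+3624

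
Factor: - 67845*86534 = - 5870899230 = - 2^1 * 3^1 * 5^1  *7^2*883^1*4523^1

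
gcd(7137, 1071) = 9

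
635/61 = 635/61 = 10.41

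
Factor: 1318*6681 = 8805558= 2^1 * 3^1*17^1*131^1*659^1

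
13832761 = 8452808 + 5379953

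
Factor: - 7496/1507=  -2^3*11^( - 1)*137^( - 1 )*937^1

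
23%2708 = 23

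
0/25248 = 0 = 0.00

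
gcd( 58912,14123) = 1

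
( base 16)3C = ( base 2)111100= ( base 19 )33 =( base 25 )2a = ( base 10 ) 60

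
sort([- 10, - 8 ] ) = [ - 10, - 8] 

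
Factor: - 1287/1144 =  - 2^( - 3 )*3^2 = - 9/8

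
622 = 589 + 33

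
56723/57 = 995 + 8/57 = 995.14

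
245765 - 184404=61361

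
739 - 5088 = -4349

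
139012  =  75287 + 63725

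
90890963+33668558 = 124559521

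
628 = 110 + 518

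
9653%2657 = 1682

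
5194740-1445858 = 3748882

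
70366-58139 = 12227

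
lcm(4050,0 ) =0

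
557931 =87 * 6413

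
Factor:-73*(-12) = 2^2*3^1*73^1 = 876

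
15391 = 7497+7894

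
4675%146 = 3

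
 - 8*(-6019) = 48152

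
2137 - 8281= - 6144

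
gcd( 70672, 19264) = 112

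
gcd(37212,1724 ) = 4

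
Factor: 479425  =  5^2 *127^1* 151^1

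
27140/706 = 38 + 156/353 =38.44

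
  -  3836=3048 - 6884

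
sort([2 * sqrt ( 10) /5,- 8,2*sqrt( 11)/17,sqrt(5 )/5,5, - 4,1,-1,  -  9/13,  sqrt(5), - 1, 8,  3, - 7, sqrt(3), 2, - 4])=[ - 8, - 7,  -  4, - 4,-1, -1, - 9/13, 2 * sqrt(11 )/17, sqrt( 5 ) /5, 1, 2 * sqrt( 10 ) /5,sqrt( 3), 2,  sqrt(5 ), 3, 5,8] 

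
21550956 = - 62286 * ( - 346) 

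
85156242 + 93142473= 178298715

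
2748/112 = 24 + 15/28 =24.54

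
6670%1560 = 430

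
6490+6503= 12993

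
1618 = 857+761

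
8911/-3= - 2971 +2/3 = -  2970.33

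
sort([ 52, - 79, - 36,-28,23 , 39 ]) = [ - 79, - 36 , - 28,23, 39, 52]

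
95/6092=95/6092 = 0.02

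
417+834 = 1251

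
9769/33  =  9769/33 = 296.03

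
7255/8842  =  7255/8842 = 0.82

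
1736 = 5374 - 3638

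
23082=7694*3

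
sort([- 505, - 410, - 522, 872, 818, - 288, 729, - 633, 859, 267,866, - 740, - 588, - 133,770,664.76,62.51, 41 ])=[ - 740, - 633,-588, - 522, - 505, - 410, - 288, - 133,41,62.51,267, 664.76,  729, 770, 818,  859, 866, 872]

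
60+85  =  145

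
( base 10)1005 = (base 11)834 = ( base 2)1111101101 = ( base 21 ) 25I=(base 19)2eh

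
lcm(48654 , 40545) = 243270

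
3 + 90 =93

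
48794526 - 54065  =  48740461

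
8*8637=69096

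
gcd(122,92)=2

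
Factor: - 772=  - 2^2* 193^1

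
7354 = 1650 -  - 5704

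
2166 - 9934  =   - 7768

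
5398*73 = 394054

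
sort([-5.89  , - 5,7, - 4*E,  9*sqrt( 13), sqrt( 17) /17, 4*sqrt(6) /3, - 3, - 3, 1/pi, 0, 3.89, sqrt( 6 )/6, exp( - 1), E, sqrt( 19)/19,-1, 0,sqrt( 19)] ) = [-4*E,-5.89,- 5,-3, - 3, - 1,0, 0, sqrt( 19)/19, sqrt( 17)/17,1/pi,  exp(-1 ), sqrt( 6)/6,  E  ,  4*sqrt( 6)/3,3.89, sqrt( 19), 7,9*sqrt( 13) ]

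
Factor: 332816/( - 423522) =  - 488/621 = - 2^3*3^(-3 )*23^(-1)*61^1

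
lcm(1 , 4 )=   4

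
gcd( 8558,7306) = 2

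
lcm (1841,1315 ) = 9205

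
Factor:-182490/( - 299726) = 3^1*5^1*11^1*271^(-1 )= 165/271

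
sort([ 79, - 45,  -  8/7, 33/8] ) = [-45, - 8/7,  33/8,79 ]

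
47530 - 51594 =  - 4064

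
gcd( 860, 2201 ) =1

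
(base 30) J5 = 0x23f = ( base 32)HV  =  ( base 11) 483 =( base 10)575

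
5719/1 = 5719=5719.00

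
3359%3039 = 320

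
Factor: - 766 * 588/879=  - 150136/293 = - 2^3 * 7^2*293^( - 1)*383^1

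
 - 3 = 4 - 7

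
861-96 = 765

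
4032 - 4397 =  - 365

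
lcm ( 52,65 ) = 260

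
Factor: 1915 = 5^1*383^1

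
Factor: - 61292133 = -3^6*7^1*12011^1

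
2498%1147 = 204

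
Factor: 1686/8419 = 2^1*3^1*281^1 * 8419^( - 1)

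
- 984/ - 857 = 1 + 127/857 = 1.15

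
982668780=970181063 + 12487717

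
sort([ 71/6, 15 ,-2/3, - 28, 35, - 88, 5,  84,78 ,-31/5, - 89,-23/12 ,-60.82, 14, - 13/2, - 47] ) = [ - 89, - 88,-60.82, - 47, - 28, - 13/2, - 31/5,-23/12, - 2/3 , 5,71/6,14,15, 35 , 78,  84] 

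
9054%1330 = 1074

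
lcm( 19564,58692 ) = 58692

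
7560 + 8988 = 16548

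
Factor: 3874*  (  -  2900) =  - 2^3*5^2* 13^1*29^1*149^1 = -  11234600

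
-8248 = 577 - 8825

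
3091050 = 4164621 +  - 1073571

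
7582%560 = 302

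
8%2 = 0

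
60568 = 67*904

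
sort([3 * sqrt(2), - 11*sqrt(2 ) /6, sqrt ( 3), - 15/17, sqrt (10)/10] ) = [ - 11*sqrt( 2)/6, - 15/17, sqrt(10)/10,sqrt( 3), 3*sqrt( 2 ) ] 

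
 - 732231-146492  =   - 878723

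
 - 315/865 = - 1+110/173 = - 0.36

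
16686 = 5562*3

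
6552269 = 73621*89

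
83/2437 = 83/2437= 0.03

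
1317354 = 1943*678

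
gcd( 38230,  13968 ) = 2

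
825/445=1 + 76/89  =  1.85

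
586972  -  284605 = 302367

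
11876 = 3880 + 7996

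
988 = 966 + 22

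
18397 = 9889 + 8508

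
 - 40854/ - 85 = 480+54/85=480.64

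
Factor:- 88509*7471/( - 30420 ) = 2^( - 2 )*3^(-1)*5^(-1 )*13^( - 2 )*  31^1* 163^1*181^1*241^1 = 220416913/10140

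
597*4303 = 2568891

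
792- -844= 1636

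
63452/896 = 70 + 183/224 = 70.82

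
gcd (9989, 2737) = 7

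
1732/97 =1732/97 = 17.86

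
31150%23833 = 7317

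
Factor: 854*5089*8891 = 38640339346 = 2^1*7^2*17^1*61^1*523^1*727^1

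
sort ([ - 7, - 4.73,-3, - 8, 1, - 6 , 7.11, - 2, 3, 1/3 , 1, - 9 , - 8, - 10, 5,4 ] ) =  [ - 10, - 9,- 8,  -  8,-7, - 6 ,-4.73, - 3, - 2,  1/3,1, 1, 3, 4, 5, 7.11]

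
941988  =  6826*138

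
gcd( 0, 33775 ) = 33775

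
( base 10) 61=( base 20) 31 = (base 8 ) 75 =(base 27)27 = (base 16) 3D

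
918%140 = 78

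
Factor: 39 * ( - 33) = -3^2*11^1*13^1 = - 1287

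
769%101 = 62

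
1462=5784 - 4322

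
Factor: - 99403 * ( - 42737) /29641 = 107^1 * 929^1 * 29641^( - 1)*42737^1 = 4248186011/29641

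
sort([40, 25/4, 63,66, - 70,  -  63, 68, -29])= [ - 70, - 63, - 29, 25/4, 40, 63, 66, 68]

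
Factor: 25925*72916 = 2^2*5^2*17^1*61^1*18229^1 = 1890347300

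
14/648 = 7/324=0.02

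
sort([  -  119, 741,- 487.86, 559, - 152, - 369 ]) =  [-487.86, - 369, - 152,-119, 559,741]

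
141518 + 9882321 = 10023839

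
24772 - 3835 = 20937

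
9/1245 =3/415 = 0.01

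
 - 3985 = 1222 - 5207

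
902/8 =451/4 = 112.75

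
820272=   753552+66720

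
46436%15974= 14488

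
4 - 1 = 3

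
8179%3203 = 1773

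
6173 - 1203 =4970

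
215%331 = 215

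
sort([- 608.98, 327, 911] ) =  [ -608.98, 327 , 911 ]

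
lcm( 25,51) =1275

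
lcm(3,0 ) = 0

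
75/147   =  25/49 = 0.51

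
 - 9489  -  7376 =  - 16865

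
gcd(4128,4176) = 48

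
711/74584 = 711/74584 = 0.01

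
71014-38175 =32839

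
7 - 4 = 3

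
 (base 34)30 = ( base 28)3i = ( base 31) 39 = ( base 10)102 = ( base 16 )66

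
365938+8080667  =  8446605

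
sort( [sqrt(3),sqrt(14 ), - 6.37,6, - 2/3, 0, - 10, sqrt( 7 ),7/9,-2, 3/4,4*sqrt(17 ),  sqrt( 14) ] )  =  [  -  10, - 6.37, - 2, - 2/3,0, 3/4,7/9,sqrt(3), sqrt(7),sqrt (14), sqrt( 14), 6,4*sqrt(17)]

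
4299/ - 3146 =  - 2 + 1993/3146= - 1.37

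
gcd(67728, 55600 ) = 16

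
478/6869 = 478/6869=0.07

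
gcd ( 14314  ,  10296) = 2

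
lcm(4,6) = 12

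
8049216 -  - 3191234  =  11240450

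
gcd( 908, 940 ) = 4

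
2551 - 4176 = -1625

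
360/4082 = 180/2041 = 0.09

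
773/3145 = 773/3145=0.25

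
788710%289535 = 209640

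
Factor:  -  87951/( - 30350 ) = 2^( - 1)*3^1*5^ ( - 2)*19^1*607^(  -  1)*1543^1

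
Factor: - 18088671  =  -3^1  *  37^1*107^1*1523^1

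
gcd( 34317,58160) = 1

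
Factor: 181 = 181^1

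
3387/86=3387/86 = 39.38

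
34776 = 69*504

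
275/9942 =275/9942 = 0.03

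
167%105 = 62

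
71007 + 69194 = 140201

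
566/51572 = 283/25786 =0.01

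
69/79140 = 23/26380 = 0.00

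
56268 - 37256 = 19012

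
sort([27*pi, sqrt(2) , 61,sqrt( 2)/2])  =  [sqrt( 2 ) /2,  sqrt( 2 ) , 61,27*pi] 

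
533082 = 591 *902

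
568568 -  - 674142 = 1242710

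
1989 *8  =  15912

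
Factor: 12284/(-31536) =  -3071/7884 = - 2^( - 2 )*3^( - 3)*  37^1 * 73^( - 1 )*83^1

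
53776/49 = 1097 + 23/49 = 1097.47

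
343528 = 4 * 85882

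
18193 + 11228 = 29421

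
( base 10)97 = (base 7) 166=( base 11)89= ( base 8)141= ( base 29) 3A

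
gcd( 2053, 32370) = 1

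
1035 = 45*23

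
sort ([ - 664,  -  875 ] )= [ - 875, - 664] 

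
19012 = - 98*( - 194)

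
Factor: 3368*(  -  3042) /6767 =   -  10245456/6767 = -2^4 * 3^2*13^2*67^( - 1)*101^( - 1)*421^1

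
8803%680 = 643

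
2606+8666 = 11272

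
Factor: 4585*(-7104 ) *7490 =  - 243963081600 = - 2^7*3^1 * 5^2 *7^2*37^1 * 107^1*131^1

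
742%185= 2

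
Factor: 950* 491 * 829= 386687050= 2^1*5^2  *  19^1*491^1*  829^1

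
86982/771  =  28994/257 = 112.82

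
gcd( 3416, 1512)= 56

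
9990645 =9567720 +422925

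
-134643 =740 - 135383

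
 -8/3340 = - 2/835 = -0.00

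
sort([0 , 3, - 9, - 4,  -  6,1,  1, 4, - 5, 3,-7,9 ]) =[ - 9,-7,-6, - 5, - 4,0,  1,1,  3, 3, 4,9 ] 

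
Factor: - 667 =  - 23^1*29^1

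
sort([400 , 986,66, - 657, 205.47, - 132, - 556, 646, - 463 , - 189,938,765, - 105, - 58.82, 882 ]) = [- 657, - 556, - 463,  -  189 , - 132,-105,-58.82, 66,  205.47, 400,646, 765,  882, 938,986]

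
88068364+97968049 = 186036413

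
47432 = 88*539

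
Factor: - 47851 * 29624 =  - 1417538024 = -2^3*7^1 *23^2 * 109^1*439^1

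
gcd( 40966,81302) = 2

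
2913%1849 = 1064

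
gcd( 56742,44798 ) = 2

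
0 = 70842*0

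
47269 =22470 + 24799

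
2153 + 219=2372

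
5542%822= 610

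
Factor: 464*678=2^5*3^1*29^1*113^1 = 314592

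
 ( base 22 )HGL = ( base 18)189f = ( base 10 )8601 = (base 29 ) a6h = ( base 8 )20631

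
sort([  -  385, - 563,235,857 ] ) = [ - 563 , - 385, 235, 857]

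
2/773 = 2/773 = 0.00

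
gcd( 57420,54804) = 12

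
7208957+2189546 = 9398503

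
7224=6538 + 686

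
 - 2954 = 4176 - 7130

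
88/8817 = 88/8817 = 0.01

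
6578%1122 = 968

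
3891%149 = 17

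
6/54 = 1/9 = 0.11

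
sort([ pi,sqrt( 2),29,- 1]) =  [- 1 , sqrt( 2 ),pi,29 ] 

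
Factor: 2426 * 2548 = 2^3 *7^2*  13^1 * 1213^1 = 6181448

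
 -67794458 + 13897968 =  - 53896490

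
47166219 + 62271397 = 109437616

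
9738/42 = 231 + 6/7 = 231.86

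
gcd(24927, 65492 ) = 7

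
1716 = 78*22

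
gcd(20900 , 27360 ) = 380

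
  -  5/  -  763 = 5/763 = 0.01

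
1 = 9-8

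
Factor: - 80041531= - 80041531^1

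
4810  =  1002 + 3808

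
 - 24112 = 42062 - 66174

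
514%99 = 19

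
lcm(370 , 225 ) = 16650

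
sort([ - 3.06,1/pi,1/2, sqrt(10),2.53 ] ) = [ - 3.06, 1/pi, 1/2, 2.53,sqrt( 10) ] 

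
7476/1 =7476 = 7476.00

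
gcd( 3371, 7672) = 1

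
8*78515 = 628120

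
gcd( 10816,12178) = 2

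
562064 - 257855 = 304209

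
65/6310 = 13/1262 = 0.01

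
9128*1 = 9128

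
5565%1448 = 1221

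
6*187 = 1122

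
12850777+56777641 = 69628418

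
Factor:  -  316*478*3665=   -  2^3 * 5^1*79^1*239^1*733^1 = -553590920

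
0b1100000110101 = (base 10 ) 6197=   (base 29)7AK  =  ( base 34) 5c9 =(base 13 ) 2A89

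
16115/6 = 16115/6=2685.83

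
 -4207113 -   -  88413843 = 84206730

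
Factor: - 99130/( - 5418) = 49565/2709= 3^( - 2 )*5^1*7^( - 1 )*23^1*43^(  -  1 )*431^1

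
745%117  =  43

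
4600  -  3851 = 749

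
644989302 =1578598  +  643410704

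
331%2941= 331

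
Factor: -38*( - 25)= 950 = 2^1*5^2*19^1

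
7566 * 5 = 37830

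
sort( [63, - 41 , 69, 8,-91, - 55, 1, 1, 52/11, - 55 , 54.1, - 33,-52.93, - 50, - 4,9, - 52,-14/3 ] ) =[ -91,- 55 , - 55, - 52.93, - 52 , - 50, - 41,  -  33, - 14/3,  -  4,1,1, 52/11,8, 9, 54.1,63 , 69] 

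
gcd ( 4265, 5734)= 1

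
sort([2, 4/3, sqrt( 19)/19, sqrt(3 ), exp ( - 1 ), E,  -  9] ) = [ - 9,sqrt( 19 ) /19, exp(- 1 ), 4/3  ,  sqrt ( 3), 2,E]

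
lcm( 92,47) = 4324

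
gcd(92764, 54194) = 14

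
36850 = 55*670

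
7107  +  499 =7606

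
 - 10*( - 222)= 2220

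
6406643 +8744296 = 15150939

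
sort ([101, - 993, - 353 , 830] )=[  -  993, - 353,101, 830]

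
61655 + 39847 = 101502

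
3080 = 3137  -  57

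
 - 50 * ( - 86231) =4311550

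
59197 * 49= 2900653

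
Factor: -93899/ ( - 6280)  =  2^( - 3 )*5^(-1)*13^1*31^1*157^(-1 )  *233^1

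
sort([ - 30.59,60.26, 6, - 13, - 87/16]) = [-30.59 , - 13, - 87/16,6, 60.26]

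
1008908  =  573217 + 435691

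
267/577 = 267/577  =  0.46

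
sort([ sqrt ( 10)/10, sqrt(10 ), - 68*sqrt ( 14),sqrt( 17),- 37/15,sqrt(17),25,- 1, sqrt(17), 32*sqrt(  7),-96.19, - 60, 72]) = [-68*sqrt( 14), - 96.19, - 60, - 37/15,  -  1, sqrt(10) /10, sqrt( 10), sqrt( 17 ),sqrt(17 ), sqrt(17 ), 25, 72, 32 * sqrt(7) ]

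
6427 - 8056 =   -  1629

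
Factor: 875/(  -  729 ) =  - 3^( - 6 )*5^3*7^1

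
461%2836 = 461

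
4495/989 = 4495/989 = 4.54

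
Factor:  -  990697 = -251^1*3947^1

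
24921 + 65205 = 90126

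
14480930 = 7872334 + 6608596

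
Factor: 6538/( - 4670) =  - 7/5 = - 5^( - 1 )*7^1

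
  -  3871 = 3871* ( - 1 )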